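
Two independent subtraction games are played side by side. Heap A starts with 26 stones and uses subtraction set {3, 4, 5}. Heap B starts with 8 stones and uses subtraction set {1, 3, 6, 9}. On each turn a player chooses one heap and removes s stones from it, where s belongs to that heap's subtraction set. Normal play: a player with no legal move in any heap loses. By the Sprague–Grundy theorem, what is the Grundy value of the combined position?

Heap A, S = {3, 4, 5}:
n :  0  1  2  3  4  5  6  7  8  9 10 11 12 13 14 15 16 17 18 19 20 21 22 23 24 25 26
G :  0  0  0  1  1  1  2  2  0  0  0  1  1  1  2  2  0  0  0  1  1  1  2  2  0  0  0
G_A(26) = 0.
Heap B, S = {1, 3, 6, 9}:
G(0) = 0
G(1) = mex{0} = 1
G(2) = mex{1} = 0
G(3) = mex{0,0} = 1
G(4) = mex{1,1} = 0
G(5) = mex{0,0} = 1
G(6) = mex{1,1,0} = 2
G(7) = mex{2,0,1} = 3
G(8) = mex{3,1,0} = 2
G_B(8) = 2.
Combined Grundy value = 0 ⊕ 2 = 2.

2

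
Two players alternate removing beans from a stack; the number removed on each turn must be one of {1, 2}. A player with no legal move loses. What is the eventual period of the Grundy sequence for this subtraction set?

n :  0  1  2  3  4  5  6  7  8  9 10 11 12 13 14
G :  0  1  2  0  1  2  0  1  2  0  1  2  0  1  2
G(n+3) = G(n) holds for n = 0,…,1 (a full window of length max(S) = 2), so the sequence is purely periodic with period 3.

3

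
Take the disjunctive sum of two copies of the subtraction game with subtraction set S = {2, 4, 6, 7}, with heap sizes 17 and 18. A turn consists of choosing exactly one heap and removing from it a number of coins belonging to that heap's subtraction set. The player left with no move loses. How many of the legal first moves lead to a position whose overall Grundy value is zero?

All heaps use S = {2, 4, 6, 7}:
G(0) = 0
G(1) = mex{} = 0
G(2) = mex{0} = 1
G(3) = mex{0} = 1
G(4) = mex{1,0} = 2
G(5) = mex{1,0} = 2
G(6) = mex{2,1,0} = 3
G(7) = mex{2,1,0,0} = 3
G(8) = mex{3,2,1,0} = 4
G(9) = mex{3,2,1,1} = 0
G(10) = mex{4,3,2,1} = 0
G(11) = mex{0,3,2,2} = 1
G(12) = mex{0,4,3,2} = 1
G(13) = mex{1,0,3,3} = 2
G(14) = mex{1,0,4,3} = 2
G(15) = mex{2,1,0,4} = 3
G(16) = mex{2,1,0,0} = 3
G(17) = mex{3,2,1,0} = 4
G(18) = mex{3,2,1,1} = 0
Heap A: G(17) = 4.
Heap B: G(18) = 0.
Combined Grundy value = 4 ⊕ 0 = 4.
A winning move leaves total XOR = 0, i.e. changes one component's Grundy value g to g ⊕ X where X is the current total.
Heap A: need g' = 4⊕4 = 0. Options: 17−2→G=3, 17−4→G=2, 17−6→G=1, 17−7→G=0. Hits: 1.
Heap B: need g' = 0⊕4 = 4. Options: 18−2→G=3, 18−4→G=2, 18−6→G=1, 18−7→G=1. Hits: 0.

1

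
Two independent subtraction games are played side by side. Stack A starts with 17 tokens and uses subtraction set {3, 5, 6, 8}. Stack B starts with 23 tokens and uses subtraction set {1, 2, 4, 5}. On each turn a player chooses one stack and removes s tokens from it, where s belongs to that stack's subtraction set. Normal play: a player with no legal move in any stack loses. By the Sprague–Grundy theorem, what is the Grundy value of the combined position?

Stack A, S = {3, 5, 6, 8}:
n :  0  1  2  3  4  5  6  7  8  9 10 11 12 13 14 15 16 17
G :  0  0  0  1  1  1  2  2  2  3  3  0  0  0  1  1  1  2
G_A(17) = 2.
Stack B, S = {1, 2, 4, 5}:
G(0) = 0
G(1) = mex{0} = 1
G(2) = mex{1,0} = 2
G(3) = mex{2,1} = 0
G(4) = mex{0,2,0} = 1
G(5) = mex{1,0,1,0} = 2
G(6) = mex{2,1,2,1} = 0
G(7) = mex{0,2,0,2} = 1
G(8) = mex{1,0,1,0} = 2
G(9) = mex{2,1,2,1} = 0
G(10) = mex{0,2,0,2} = 1
G(11) = mex{1,0,1,0} = 2
G(12) = mex{2,1,2,1} = 0
G(13) = mex{0,2,0,2} = 1
G(14) = mex{1,0,1,0} = 2
G(15) = mex{2,1,2,1} = 0
G(16) = mex{0,2,0,2} = 1
G(17) = mex{1,0,1,0} = 2
G(18) = mex{2,1,2,1} = 0
G(19) = mex{0,2,0,2} = 1
G(20) = mex{1,0,1,0} = 2
G(21) = mex{2,1,2,1} = 0
G(22) = mex{0,2,0,2} = 1
G(23) = mex{1,0,1,0} = 2
G_B(23) = 2.
Combined Grundy value = 2 ⊕ 2 = 0.

0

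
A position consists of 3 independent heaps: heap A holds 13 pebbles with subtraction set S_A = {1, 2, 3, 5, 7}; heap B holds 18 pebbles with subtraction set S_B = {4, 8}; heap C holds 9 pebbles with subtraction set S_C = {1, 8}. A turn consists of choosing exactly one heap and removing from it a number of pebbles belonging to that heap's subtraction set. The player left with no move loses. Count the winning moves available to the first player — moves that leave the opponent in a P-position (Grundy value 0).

0

Heap A, S = {1, 2, 3, 5, 7}:
n :  0  1  2  3  4  5  6  7  8  9 10 11 12 13
G :  0  1  2  3  0  1  2  3  0  1  2  3  0  1
G_A(13) = 1.
Heap B, S = {4, 8}:
n :  0  1  2  3  4  5  6  7  8  9 10 11 12 13 14 15 16 17 18
G :  0  0  0  0  1  1  1  1  2  2  2  2  0  0  0  0  1  1  1
G_B(18) = 1.
Heap C, S = {1, 8}:
n : 0 1 2 3 4 5 6 7 8 9
G : 0 1 0 1 0 1 0 1 2 0
G_C(9) = 0.
Combined Grundy value = 1 ⊕ 1 ⊕ 0 = 0.
A winning move leaves total XOR = 0, i.e. changes one component's Grundy value g to g ⊕ X where X is the current total.
Heap A: target g' = 1⊕0 = 1, but every legal move changes the Grundy value (mex property), so 0 moves.
Heap B: target g' = 1⊕0 = 1, but every legal move changes the Grundy value (mex property), so 0 moves.
Heap C: target g' = 0⊕0 = 0, but every legal move changes the Grundy value (mex property), so 0 moves.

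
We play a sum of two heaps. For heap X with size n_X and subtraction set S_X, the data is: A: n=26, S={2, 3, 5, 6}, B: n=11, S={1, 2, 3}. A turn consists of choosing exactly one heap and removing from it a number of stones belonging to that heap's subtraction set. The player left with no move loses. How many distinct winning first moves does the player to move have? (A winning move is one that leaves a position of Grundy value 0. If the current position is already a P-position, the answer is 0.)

2

Heap A, S = {2, 3, 5, 6}:
n :  0  1  2  3  4  5  6  7  8  9 10 11 12 13 14 15 16 17 18 19 20 21 22 23 24 25 26
G :  0  0  1  1  2  2  3  3  0  0  1  1  2  2  3  3  0  0  1  1  2  2  3  3  0  0  1
G_A(26) = 1.
Heap B, S = {1, 2, 3}:
G(0) = 0
G(1) = mex{0} = 1
G(2) = mex{1,0} = 2
G(3) = mex{2,1,0} = 3
G(4) = mex{3,2,1} = 0
G(5) = mex{0,3,2} = 1
G(6) = mex{1,0,3} = 2
G(7) = mex{2,1,0} = 3
G(8) = mex{3,2,1} = 0
G(9) = mex{0,3,2} = 1
G(10) = mex{1,0,3} = 2
G(11) = mex{2,1,0} = 3
G_B(11) = 3.
Combined Grundy value = 1 ⊕ 3 = 2.
A winning move leaves total XOR = 0, i.e. changes one component's Grundy value g to g ⊕ X where X is the current total.
Heap A: need g' = 1⊕2 = 3. Options: 26−2→G=0, 26−3→G=3, 26−5→G=2, 26−6→G=2. Hits: 1.
Heap B: need g' = 3⊕2 = 1. Options: 11−1→G=2, 11−2→G=1, 11−3→G=0. Hits: 1.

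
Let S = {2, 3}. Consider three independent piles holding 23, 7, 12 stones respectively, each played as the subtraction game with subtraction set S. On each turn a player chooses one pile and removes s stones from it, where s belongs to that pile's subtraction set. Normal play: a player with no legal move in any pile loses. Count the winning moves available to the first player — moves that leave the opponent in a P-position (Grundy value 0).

4

All piles use S = {2, 3}:
G(0) = 0
G(1) = mex{} = 0
G(2) = mex{0} = 1
G(3) = mex{0,0} = 1
G(4) = mex{1,0} = 2
G(5) = mex{1,1} = 0
G(6) = mex{2,1} = 0
G(7) = mex{0,2} = 1
G(8) = mex{0,0} = 1
G(9) = mex{1,0} = 2
G(10) = mex{1,1} = 0
G(11) = mex{2,1} = 0
G(12) = mex{0,2} = 1
G(13) = mex{0,0} = 1
G(14) = mex{1,0} = 2
G(15) = mex{1,1} = 0
G(16) = mex{2,1} = 0
G(17) = mex{0,2} = 1
G(18) = mex{0,0} = 1
G(19) = mex{1,0} = 2
G(20) = mex{1,1} = 0
G(21) = mex{2,1} = 0
G(22) = mex{0,2} = 1
G(23) = mex{0,0} = 1
Pile A: G(23) = 1.
Pile B: G(7) = 1.
Pile C: G(12) = 1.
Combined Grundy value = 1 ⊕ 1 ⊕ 1 = 1.
A winning move leaves total XOR = 0, i.e. changes one component's Grundy value g to g ⊕ X where X is the current total.
Pile A: need g' = 1⊕1 = 0. Options: 23−2→G=0, 23−3→G=0. Hits: 2.
Pile B: need g' = 1⊕1 = 0. Options: 7−2→G=0, 7−3→G=2. Hits: 1.
Pile C: need g' = 1⊕1 = 0. Options: 12−2→G=0, 12−3→G=2. Hits: 1.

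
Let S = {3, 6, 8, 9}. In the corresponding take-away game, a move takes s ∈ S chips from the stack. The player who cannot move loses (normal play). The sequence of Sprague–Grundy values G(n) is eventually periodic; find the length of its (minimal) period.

n :  0  1  2  3  4  5  6  7  8  9 10 11 12 13 14 15 16 17 18 19 20 21 22 23 24 25
G :  0  0  0  1  1  1  2  2  2  3  3  3  0  0  0  1  1  1  2  2  2  3  3  3  0  0
G(n+12) = G(n) holds for n = 0,…,8 (a full window of length max(S) = 9), so the sequence is purely periodic with period 12.

12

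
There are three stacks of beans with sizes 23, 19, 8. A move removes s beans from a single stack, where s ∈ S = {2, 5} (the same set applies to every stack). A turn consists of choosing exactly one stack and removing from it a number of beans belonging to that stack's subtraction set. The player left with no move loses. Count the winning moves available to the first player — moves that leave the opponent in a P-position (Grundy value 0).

All stacks use S = {2, 5}:
G(0) = 0
G(1) = mex{} = 0
G(2) = mex{0} = 1
G(3) = mex{0} = 1
G(4) = mex{1} = 0
G(5) = mex{1,0} = 2
G(6) = mex{0,0} = 1
G(7) = mex{2,1} = 0
G(8) = mex{1,1} = 0
G(9) = mex{0,0} = 1
G(10) = mex{0,2} = 1
G(11) = mex{1,1} = 0
G(12) = mex{1,0} = 2
G(13) = mex{0,0} = 1
G(14) = mex{2,1} = 0
G(15) = mex{1,1} = 0
G(16) = mex{0,0} = 1
G(17) = mex{0,2} = 1
G(18) = mex{1,1} = 0
G(19) = mex{1,0} = 2
G(20) = mex{0,0} = 1
G(21) = mex{2,1} = 0
G(22) = mex{1,1} = 0
G(23) = mex{0,0} = 1
Stack A: G(23) = 1.
Stack B: G(19) = 2.
Stack C: G(8) = 0.
Combined Grundy value = 1 ⊕ 2 ⊕ 0 = 3.
A winning move leaves total XOR = 0, i.e. changes one component's Grundy value g to g ⊕ X where X is the current total.
Stack A: need g' = 1⊕3 = 2. Options: 23−2→G=0, 23−5→G=0. Hits: 0.
Stack B: need g' = 2⊕3 = 1. Options: 19−2→G=1, 19−5→G=0. Hits: 1.
Stack C: need g' = 0⊕3 = 3. Options: 8−2→G=1, 8−5→G=1. Hits: 0.

1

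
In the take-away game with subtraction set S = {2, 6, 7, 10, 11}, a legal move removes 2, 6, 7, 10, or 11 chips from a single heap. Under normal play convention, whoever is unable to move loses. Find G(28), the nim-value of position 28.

n :  0  1  2  3  4  5  6  7  8  9 10 11 12 13 14 15 16 17 18 19 20 21 22 23 24 25 26 27 28
G :  0  0  1  1  0  0  1  1  2  0  3  1  2  0  3  1  2  0  0  1  1  0  0  1  1  2  0  3  1

1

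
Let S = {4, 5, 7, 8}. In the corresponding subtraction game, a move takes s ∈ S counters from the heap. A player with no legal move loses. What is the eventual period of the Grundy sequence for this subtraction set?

12

G(0) = 0
G(1) = mex{} = 0
G(2) = mex{} = 0
G(3) = mex{} = 0
G(4) = mex{0} = 1
G(5) = mex{0,0} = 1
G(6) = mex{0,0} = 1
G(7) = mex{0,0,0} = 1
G(8) = mex{1,0,0,0} = 2
G(9) = mex{1,1,0,0} = 2
G(10) = mex{1,1,0,0} = 2
G(11) = mex{1,1,1,0} = 2
G(12) = mex{2,1,1,1} = 0
G(13) = mex{2,2,1,1} = 0
G(14) = mex{2,2,1,1} = 0
G(15) = mex{2,2,2,1} = 0
G(16) = mex{0,2,2,2} = 1
G(17) = mex{0,0,2,2} = 1
G(18) = mex{0,0,2,2} = 1
G(19) = mex{0,0,0,2} = 1
G(20) = mex{1,0,0,0} = 2
G(21) = mex{1,1,0,0} = 2
G(22) = mex{1,1,0,0} = 2
G(23) = mex{1,1,1,0} = 2
G(24) = mex{2,1,1,1} = 0
G(25) = mex{2,2,1,1} = 0
G(n+12) = G(n) holds for n = 0,…,7 (a full window of length max(S) = 8), so the sequence is purely periodic with period 12.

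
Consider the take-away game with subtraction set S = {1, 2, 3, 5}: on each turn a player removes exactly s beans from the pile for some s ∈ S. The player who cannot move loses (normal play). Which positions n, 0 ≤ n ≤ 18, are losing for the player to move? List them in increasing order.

G(0) = 0
G(1) = mex{0} = 1
G(2) = mex{1,0} = 2
G(3) = mex{2,1,0} = 3
G(4) = mex{3,2,1} = 0
G(5) = mex{0,3,2,0} = 1
G(6) = mex{1,0,3,1} = 2
G(7) = mex{2,1,0,2} = 3
G(8) = mex{3,2,1,3} = 0
G(9) = mex{0,3,2,0} = 1
G(10) = mex{1,0,3,1} = 2
G(11) = mex{2,1,0,2} = 3
G(12) = mex{3,2,1,3} = 0
G(13) = mex{0,3,2,0} = 1
G(14) = mex{1,0,3,1} = 2
G(15) = mex{2,1,0,2} = 3
G(16) = mex{3,2,1,3} = 0
G(17) = mex{0,3,2,0} = 1
G(18) = mex{1,0,3,1} = 2
P-positions are exactly the n with G(n) = 0.

0, 4, 8, 12, 16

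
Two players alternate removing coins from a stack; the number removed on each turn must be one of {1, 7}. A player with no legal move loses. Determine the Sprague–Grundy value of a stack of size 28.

0

G(0) = 0
G(1) = mex{0} = 1
G(2) = mex{1} = 0
G(3) = mex{0} = 1
G(4) = mex{1} = 0
G(5) = mex{0} = 1
G(6) = mex{1} = 0
G(7) = mex{0,0} = 1
G(8) = mex{1,1} = 0
G(9) = mex{0,0} = 1
G(10) = mex{1,1} = 0
G(11) = mex{0,0} = 1
G(12) = mex{1,1} = 0
G(13) = mex{0,0} = 1
G(14) = mex{1,1} = 0
G(15) = mex{0,0} = 1
G(16) = mex{1,1} = 0
G(17) = mex{0,0} = 1
G(18) = mex{1,1} = 0
G(19) = mex{0,0} = 1
G(20) = mex{1,1} = 0
G(21) = mex{0,0} = 1
G(22) = mex{1,1} = 0
G(23) = mex{0,0} = 1
G(24) = mex{1,1} = 0
G(25) = mex{0,0} = 1
G(26) = mex{1,1} = 0
G(27) = mex{0,0} = 1
G(28) = mex{1,1} = 0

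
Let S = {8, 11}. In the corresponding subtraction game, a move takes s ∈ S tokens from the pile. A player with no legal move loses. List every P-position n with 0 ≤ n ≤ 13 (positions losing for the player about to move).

G(0) = 0
G(1) = mex{} = 0
G(2) = mex{} = 0
G(3) = mex{} = 0
G(4) = mex{} = 0
G(5) = mex{} = 0
G(6) = mex{} = 0
G(7) = mex{} = 0
G(8) = mex{0} = 1
G(9) = mex{0} = 1
G(10) = mex{0} = 1
G(11) = mex{0,0} = 1
G(12) = mex{0,0} = 1
G(13) = mex{0,0} = 1
P-positions are exactly the n with G(n) = 0.

0, 1, 2, 3, 4, 5, 6, 7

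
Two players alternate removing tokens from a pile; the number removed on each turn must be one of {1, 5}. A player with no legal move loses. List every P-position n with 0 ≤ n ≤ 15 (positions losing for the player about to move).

n :  0  1  2  3  4  5  6  7  8  9 10 11 12 13 14 15
G :  0  1  0  1  0  1  0  1  0  1  0  1  0  1  0  1
P-positions are exactly the n with G(n) = 0.

0, 2, 4, 6, 8, 10, 12, 14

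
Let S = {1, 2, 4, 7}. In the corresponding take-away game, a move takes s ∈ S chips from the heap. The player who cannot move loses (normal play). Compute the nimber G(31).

1

n :  0  1  2  3  4  5  6  7  8  9 10 11 12 13 14 15 16 17 18 19 20 21 22 23 24 25 26 27 28 29 30 31
G :  0  1  2  0  1  2  0  1  2  0  1  2  0  1  2  0  1  2  0  1  2  0  1  2  0  1  2  0  1  2  0  1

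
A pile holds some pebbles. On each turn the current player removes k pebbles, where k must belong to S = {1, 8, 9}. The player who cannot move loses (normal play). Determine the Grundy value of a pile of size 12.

n :  0  1  2  3  4  5  6  7  8  9 10 11 12
G :  0  1  0  1  0  1  0  1  2  3  2  3  2

2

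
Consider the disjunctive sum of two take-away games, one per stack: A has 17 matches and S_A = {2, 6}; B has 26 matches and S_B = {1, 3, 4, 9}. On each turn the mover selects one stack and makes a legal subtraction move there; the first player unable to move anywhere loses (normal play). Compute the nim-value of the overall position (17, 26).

0

Stack A, S = {2, 6}:
n :  0  1  2  3  4  5  6  7  8  9 10 11 12 13 14 15 16 17
G :  0  0  1  1  0  0  1  1  0  0  1  1  0  0  1  1  0  0
G_A(17) = 0.
Stack B, S = {1, 3, 4, 9}:
n :  0  1  2  3  4  5  6  7  8  9 10 11 12 13 14 15 16 17 18 19 20 21 22 23 24 25 26
G :  0  1  0  1  2  3  2  0  1  4  3  2  0  1  0  1  2  3  2  0  1  4  3  2  0  1  0
G_B(26) = 0.
Combined Grundy value = 0 ⊕ 0 = 0.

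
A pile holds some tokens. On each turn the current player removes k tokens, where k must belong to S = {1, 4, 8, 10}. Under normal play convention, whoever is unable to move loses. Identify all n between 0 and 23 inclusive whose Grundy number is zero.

0, 2, 5, 7, 14, 16, 19, 21

n :  0  1  2  3  4  5  6  7  8  9 10 11 12 13 14 15 16 17 18 19 20 21 22 23
G :  0  1  0  1  2  0  1  0  1  2  3  2  3  4  0  1  0  1  2  0  1  0  1  2
P-positions are exactly the n with G(n) = 0.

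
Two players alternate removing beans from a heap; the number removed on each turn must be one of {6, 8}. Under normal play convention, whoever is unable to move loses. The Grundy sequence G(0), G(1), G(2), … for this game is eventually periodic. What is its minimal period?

14

G(0) = 0
G(1) = mex{} = 0
G(2) = mex{} = 0
G(3) = mex{} = 0
G(4) = mex{} = 0
G(5) = mex{} = 0
G(6) = mex{0} = 1
G(7) = mex{0} = 1
G(8) = mex{0,0} = 1
G(9) = mex{0,0} = 1
G(10) = mex{0,0} = 1
G(11) = mex{0,0} = 1
G(12) = mex{1,0} = 2
G(13) = mex{1,0} = 2
G(14) = mex{1,1} = 0
G(15) = mex{1,1} = 0
G(16) = mex{1,1} = 0
G(17) = mex{1,1} = 0
G(18) = mex{2,1} = 0
G(19) = mex{2,1} = 0
G(20) = mex{0,2} = 1
G(21) = mex{0,2} = 1
G(22) = mex{0,0} = 1
G(23) = mex{0,0} = 1
G(24) = mex{0,0} = 1
G(25) = mex{0,0} = 1
G(26) = mex{1,0} = 2
G(27) = mex{1,0} = 2
G(28) = mex{1,1} = 0
G(29) = mex{1,1} = 0
G(n+14) = G(n) holds for n = 0,…,7 (a full window of length max(S) = 8), so the sequence is purely periodic with period 14.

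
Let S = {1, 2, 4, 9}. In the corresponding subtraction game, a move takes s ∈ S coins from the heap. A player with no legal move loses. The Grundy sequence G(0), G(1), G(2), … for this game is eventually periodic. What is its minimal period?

G(0) = 0
G(1) = mex{0} = 1
G(2) = mex{1,0} = 2
G(3) = mex{2,1} = 0
G(4) = mex{0,2,0} = 1
G(5) = mex{1,0,1} = 2
G(6) = mex{2,1,2} = 0
G(7) = mex{0,2,0} = 1
G(8) = mex{1,0,1} = 2
G(9) = mex{2,1,2,0} = 3
G(10) = mex{3,2,0,1} = 4
G(11) = mex{4,3,1,2} = 0
G(12) = mex{0,4,2,0} = 1
G(13) = mex{1,0,3,1} = 2
G(14) = mex{2,1,4,2} = 0
G(15) = mex{0,2,0,0} = 1
G(16) = mex{1,0,1,1} = 2
G(17) = mex{2,1,2,2} = 0
G(18) = mex{0,2,0,3} = 1
G(19) = mex{1,0,1,4} = 2
G(20) = mex{2,1,2,0} = 3
G(21) = mex{3,2,0,1} = 4
G(22) = mex{4,3,1,2} = 0
G(23) = mex{0,4,2,0} = 1
G(n+11) = G(n) holds for n = 0,…,8 (a full window of length max(S) = 9), so the sequence is purely periodic with period 11.

11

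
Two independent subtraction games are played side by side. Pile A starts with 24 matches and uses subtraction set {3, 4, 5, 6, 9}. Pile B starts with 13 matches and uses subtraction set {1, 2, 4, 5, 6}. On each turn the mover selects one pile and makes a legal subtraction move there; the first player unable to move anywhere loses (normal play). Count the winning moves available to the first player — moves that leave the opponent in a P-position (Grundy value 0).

0

Pile A, S = {3, 4, 5, 6, 9}:
G(0) = 0
G(1) = mex{} = 0
G(2) = mex{} = 0
G(3) = mex{0} = 1
G(4) = mex{0,0} = 1
G(5) = mex{0,0,0} = 1
G(6) = mex{1,0,0,0} = 2
G(7) = mex{1,1,0,0} = 2
G(8) = mex{1,1,1,0} = 2
G(9) = mex{2,1,1,1,0} = 3
G(10) = mex{2,2,1,1,0} = 3
G(11) = mex{2,2,2,1,0} = 3
G(12) = mex{3,2,2,2,1} = 0
G(13) = mex{3,3,2,2,1} = 0
G(14) = mex{3,3,3,2,1} = 0
G(15) = mex{0,3,3,3,2} = 1
G(16) = mex{0,0,3,3,2} = 1
G(17) = mex{0,0,0,3,2} = 1
G(18) = mex{1,0,0,0,3} = 2
G(19) = mex{1,1,0,0,3} = 2
G(20) = mex{1,1,1,0,3} = 2
G(21) = mex{2,1,1,1,0} = 3
G(22) = mex{2,2,1,1,0} = 3
G(23) = mex{2,2,2,1,0} = 3
G(24) = mex{3,2,2,2,1} = 0
G_A(24) = 0.
Pile B, S = {1, 2, 4, 5, 6}:
n :  0  1  2  3  4  5  6  7  8  9 10 11 12 13
G :  0  1  2  0  1  2  3  4  5  3  0  1  2  0
G_B(13) = 0.
Combined Grundy value = 0 ⊕ 0 = 0.
A winning move leaves total XOR = 0, i.e. changes one component's Grundy value g to g ⊕ X where X is the current total.
Pile A: target g' = 0⊕0 = 0, but every legal move changes the Grundy value (mex property), so 0 moves.
Pile B: target g' = 0⊕0 = 0, but every legal move changes the Grundy value (mex property), so 0 moves.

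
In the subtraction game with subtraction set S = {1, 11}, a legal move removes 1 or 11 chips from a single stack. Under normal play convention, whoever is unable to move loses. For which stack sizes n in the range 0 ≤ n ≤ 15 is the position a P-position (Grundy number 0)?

n :  0  1  2  3  4  5  6  7  8  9 10 11 12 13 14 15
G :  0  1  0  1  0  1  0  1  0  1  0  1  0  1  0  1
P-positions are exactly the n with G(n) = 0.

0, 2, 4, 6, 8, 10, 12, 14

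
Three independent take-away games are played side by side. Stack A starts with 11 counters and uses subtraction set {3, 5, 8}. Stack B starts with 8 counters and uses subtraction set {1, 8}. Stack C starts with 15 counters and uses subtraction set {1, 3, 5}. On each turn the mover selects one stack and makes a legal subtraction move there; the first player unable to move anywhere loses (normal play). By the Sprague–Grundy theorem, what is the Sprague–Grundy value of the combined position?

3

Stack A, S = {3, 5, 8}:
n :  0  1  2  3  4  5  6  7  8  9 10 11
G :  0  0  0  1  1  1  2  2  2  3  3  0
G_A(11) = 0.
Stack B, S = {1, 8}:
n : 0 1 2 3 4 5 6 7 8
G : 0 1 0 1 0 1 0 1 2
G_B(8) = 2.
Stack C, S = {1, 3, 5}:
G(0) = 0
G(1) = mex{0} = 1
G(2) = mex{1} = 0
G(3) = mex{0,0} = 1
G(4) = mex{1,1} = 0
G(5) = mex{0,0,0} = 1
G(6) = mex{1,1,1} = 0
G(7) = mex{0,0,0} = 1
G(8) = mex{1,1,1} = 0
G(9) = mex{0,0,0} = 1
G(10) = mex{1,1,1} = 0
G(11) = mex{0,0,0} = 1
G(12) = mex{1,1,1} = 0
G(13) = mex{0,0,0} = 1
G(14) = mex{1,1,1} = 0
G(15) = mex{0,0,0} = 1
G_C(15) = 1.
Combined Grundy value = 0 ⊕ 2 ⊕ 1 = 3.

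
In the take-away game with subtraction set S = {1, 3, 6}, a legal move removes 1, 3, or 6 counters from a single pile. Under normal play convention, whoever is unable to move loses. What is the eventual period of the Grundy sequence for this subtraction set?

9

n :  0  1  2  3  4  5  6  7  8  9 10 11 12 13 14 15 16 17 18 19
G :  0  1  0  1  0  1  2  3  2  0  1  0  1  0  1  2  3  2  0  1
G(n+9) = G(n) holds for n = 0,…,5 (a full window of length max(S) = 6), so the sequence is purely periodic with period 9.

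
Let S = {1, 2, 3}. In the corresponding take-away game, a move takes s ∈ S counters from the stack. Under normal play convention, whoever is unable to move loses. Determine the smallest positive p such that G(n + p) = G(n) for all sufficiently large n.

4

n :  0  1  2  3  4  5  6  7  8  9 10 11 12 13 14
G :  0  1  2  3  0  1  2  3  0  1  2  3  0  1  2
G(n+4) = G(n) holds for n = 0,…,2 (a full window of length max(S) = 3), so the sequence is purely periodic with period 4.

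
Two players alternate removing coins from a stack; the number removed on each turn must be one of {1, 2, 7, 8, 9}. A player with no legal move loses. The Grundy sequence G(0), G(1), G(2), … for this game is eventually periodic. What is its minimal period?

16

G(0) = 0
G(1) = mex{0} = 1
G(2) = mex{1,0} = 2
G(3) = mex{2,1} = 0
G(4) = mex{0,2} = 1
G(5) = mex{1,0} = 2
G(6) = mex{2,1} = 0
G(7) = mex{0,2,0} = 1
G(8) = mex{1,0,1,0} = 2
G(9) = mex{2,1,2,1,0} = 3
G(10) = mex{3,2,0,2,1} = 4
G(11) = mex{4,3,1,0,2} = 5
G(12) = mex{5,4,2,1,0} = 3
G(13) = mex{3,5,0,2,1} = 4
G(14) = mex{4,3,1,0,2} = 5
G(15) = mex{5,4,2,1,0} = 3
G(16) = mex{3,5,3,2,1} = 0
G(17) = mex{0,3,4,3,2} = 1
G(18) = mex{1,0,5,4,3} = 2
G(19) = mex{2,1,3,5,4} = 0
G(20) = mex{0,2,4,3,5} = 1
G(21) = mex{1,0,5,4,3} = 2
G(22) = mex{2,1,3,5,4} = 0
G(23) = mex{0,2,0,3,5} = 1
G(24) = mex{1,0,1,0,3} = 2
G(25) = mex{2,1,2,1,0} = 3
G(26) = mex{3,2,0,2,1} = 4
G(27) = mex{4,3,1,0,2} = 5
G(28) = mex{5,4,2,1,0} = 3
G(29) = mex{3,5,0,2,1} = 4
G(30) = mex{4,3,1,0,2} = 5
G(31) = mex{5,4,2,1,0} = 3
G(32) = mex{3,5,3,2,1} = 0
G(33) = mex{0,3,4,3,2} = 1
G(n+16) = G(n) holds for n = 0,…,8 (a full window of length max(S) = 9), so the sequence is purely periodic with period 16.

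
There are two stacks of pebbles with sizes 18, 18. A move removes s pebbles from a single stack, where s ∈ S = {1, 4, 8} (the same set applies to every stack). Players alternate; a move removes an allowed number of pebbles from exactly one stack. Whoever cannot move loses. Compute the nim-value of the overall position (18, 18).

0

All stacks use S = {1, 4, 8}:
n :  0  1  2  3  4  5  6  7  8  9 10 11 12 13 14 15 16 17 18
G :  0  1  0  1  2  0  1  0  1  2  3  2  0  1  0  1  2  0  1
Stack A: G(18) = 1.
Stack B: G(18) = 1.
Combined Grundy value = 1 ⊕ 1 = 0.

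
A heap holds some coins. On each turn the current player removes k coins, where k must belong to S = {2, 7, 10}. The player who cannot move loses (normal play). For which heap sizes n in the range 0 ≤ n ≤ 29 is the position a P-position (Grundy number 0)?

0, 1, 4, 5, 9, 13, 17, 18, 21, 22, 26

G(0) = 0
G(1) = mex{} = 0
G(2) = mex{0} = 1
G(3) = mex{0} = 1
G(4) = mex{1} = 0
G(5) = mex{1} = 0
G(6) = mex{0} = 1
G(7) = mex{0,0} = 1
G(8) = mex{1,0} = 2
G(9) = mex{1,1} = 0
G(10) = mex{2,1,0} = 3
G(11) = mex{0,0,0} = 1
G(12) = mex{3,0,1} = 2
G(13) = mex{1,1,1} = 0
G(14) = mex{2,1,0} = 3
G(15) = mex{0,2,0} = 1
G(16) = mex{3,0,1} = 2
G(17) = mex{1,3,1} = 0
G(18) = mex{2,1,2} = 0
G(19) = mex{0,2,0} = 1
G(20) = mex{0,0,3} = 1
G(21) = mex{1,3,1} = 0
G(22) = mex{1,1,2} = 0
G(23) = mex{0,2,0} = 1
G(24) = mex{0,0,3} = 1
G(25) = mex{1,0,1} = 2
G(26) = mex{1,1,2} = 0
G(27) = mex{2,1,0} = 3
G(28) = mex{0,0,0} = 1
G(29) = mex{3,0,1} = 2
P-positions are exactly the n with G(n) = 0.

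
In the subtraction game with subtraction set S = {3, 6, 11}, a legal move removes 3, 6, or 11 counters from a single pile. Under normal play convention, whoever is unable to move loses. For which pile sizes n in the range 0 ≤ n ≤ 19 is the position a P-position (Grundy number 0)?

0, 1, 2, 9, 10, 14, 18, 19

G(0) = 0
G(1) = mex{} = 0
G(2) = mex{} = 0
G(3) = mex{0} = 1
G(4) = mex{0} = 1
G(5) = mex{0} = 1
G(6) = mex{1,0} = 2
G(7) = mex{1,0} = 2
G(8) = mex{1,0} = 2
G(9) = mex{2,1} = 0
G(10) = mex{2,1} = 0
G(11) = mex{2,1,0} = 3
G(12) = mex{0,2,0} = 1
G(13) = mex{0,2,0} = 1
G(14) = mex{3,2,1} = 0
G(15) = mex{1,0,1} = 2
G(16) = mex{1,0,1} = 2
G(17) = mex{0,3,2} = 1
G(18) = mex{2,1,2} = 0
G(19) = mex{2,1,2} = 0
P-positions are exactly the n with G(n) = 0.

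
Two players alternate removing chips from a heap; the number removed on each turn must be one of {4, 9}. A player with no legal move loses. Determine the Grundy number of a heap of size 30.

G(0) = 0
G(1) = mex{} = 0
G(2) = mex{} = 0
G(3) = mex{} = 0
G(4) = mex{0} = 1
G(5) = mex{0} = 1
G(6) = mex{0} = 1
G(7) = mex{0} = 1
G(8) = mex{1} = 0
G(9) = mex{1,0} = 2
G(10) = mex{1,0} = 2
G(11) = mex{1,0} = 2
G(12) = mex{0,0} = 1
G(13) = mex{2,1} = 0
G(14) = mex{2,1} = 0
G(15) = mex{2,1} = 0
G(16) = mex{1,1} = 0
G(17) = mex{0,0} = 1
G(18) = mex{0,2} = 1
G(19) = mex{0,2} = 1
G(20) = mex{0,2} = 1
G(21) = mex{1,1} = 0
G(22) = mex{1,0} = 2
G(23) = mex{1,0} = 2
G(24) = mex{1,0} = 2
G(25) = mex{0,0} = 1
G(26) = mex{2,1} = 0
G(27) = mex{2,1} = 0
G(28) = mex{2,1} = 0
G(29) = mex{1,1} = 0
G(30) = mex{0,0} = 1

1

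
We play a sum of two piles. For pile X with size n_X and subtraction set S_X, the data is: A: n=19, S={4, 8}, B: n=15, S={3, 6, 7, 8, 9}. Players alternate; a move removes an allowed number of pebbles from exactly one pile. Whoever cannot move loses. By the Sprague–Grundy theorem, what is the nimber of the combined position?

Pile A, S = {4, 8}:
n :  0  1  2  3  4  5  6  7  8  9 10 11 12 13 14 15 16 17 18 19
G :  0  0  0  0  1  1  1  1  2  2  2  2  0  0  0  0  1  1  1  1
G_A(19) = 1.
Pile B, S = {3, 6, 7, 8, 9}:
G(0) = 0
G(1) = mex{} = 0
G(2) = mex{} = 0
G(3) = mex{0} = 1
G(4) = mex{0} = 1
G(5) = mex{0} = 1
G(6) = mex{1,0} = 2
G(7) = mex{1,0,0} = 2
G(8) = mex{1,0,0,0} = 2
G(9) = mex{2,1,0,0,0} = 3
G(10) = mex{2,1,1,0,0} = 3
G(11) = mex{2,1,1,1,0} = 3
G(12) = mex{3,2,1,1,1} = 0
G(13) = mex{3,2,2,1,1} = 0
G(14) = mex{3,2,2,2,1} = 0
G(15) = mex{0,3,2,2,2} = 1
G_B(15) = 1.
Combined Grundy value = 1 ⊕ 1 = 0.

0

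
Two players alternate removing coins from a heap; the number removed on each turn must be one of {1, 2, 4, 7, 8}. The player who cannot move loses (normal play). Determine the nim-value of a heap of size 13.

G(0) = 0
G(1) = mex{0} = 1
G(2) = mex{1,0} = 2
G(3) = mex{2,1} = 0
G(4) = mex{0,2,0} = 1
G(5) = mex{1,0,1} = 2
G(6) = mex{2,1,2} = 0
G(7) = mex{0,2,0,0} = 1
G(8) = mex{1,0,1,1,0} = 2
G(9) = mex{2,1,2,2,1} = 0
G(10) = mex{0,2,0,0,2} = 1
G(11) = mex{1,0,1,1,0} = 2
G(12) = mex{2,1,2,2,1} = 0
G(13) = mex{0,2,0,0,2} = 1

1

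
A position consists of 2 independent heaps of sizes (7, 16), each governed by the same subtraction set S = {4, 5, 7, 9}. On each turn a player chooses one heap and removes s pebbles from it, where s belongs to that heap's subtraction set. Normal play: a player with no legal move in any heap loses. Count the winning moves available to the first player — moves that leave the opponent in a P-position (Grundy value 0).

All heaps use S = {4, 5, 7, 9}:
n :  0  1  2  3  4  5  6  7  8  9 10 11 12 13 14 15 16
G :  0  0  0  0  1  1  1  1  2  2  2  2  3  0  0  0  0
Heap A: G(7) = 1.
Heap B: G(16) = 0.
Combined Grundy value = 1 ⊕ 0 = 1.
A winning move leaves total XOR = 0, i.e. changes one component's Grundy value g to g ⊕ X where X is the current total.
Heap A: need g' = 1⊕1 = 0. Options: 7−4→G=0, 7−5→G=0, 7−7→G=0. Hits: 3.
Heap B: need g' = 0⊕1 = 1. Options: 16−4→G=3, 16−5→G=2, 16−7→G=2, 16−9→G=1. Hits: 1.

4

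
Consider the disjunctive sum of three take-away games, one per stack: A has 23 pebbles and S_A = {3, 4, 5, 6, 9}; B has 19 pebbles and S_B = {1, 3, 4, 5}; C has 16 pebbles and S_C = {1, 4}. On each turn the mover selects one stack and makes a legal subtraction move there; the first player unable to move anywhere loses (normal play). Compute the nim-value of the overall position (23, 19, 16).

3

Stack A, S = {3, 4, 5, 6, 9}:
G(0) = 0
G(1) = mex{} = 0
G(2) = mex{} = 0
G(3) = mex{0} = 1
G(4) = mex{0,0} = 1
G(5) = mex{0,0,0} = 1
G(6) = mex{1,0,0,0} = 2
G(7) = mex{1,1,0,0} = 2
G(8) = mex{1,1,1,0} = 2
G(9) = mex{2,1,1,1,0} = 3
G(10) = mex{2,2,1,1,0} = 3
G(11) = mex{2,2,2,1,0} = 3
G(12) = mex{3,2,2,2,1} = 0
G(13) = mex{3,3,2,2,1} = 0
G(14) = mex{3,3,3,2,1} = 0
G(15) = mex{0,3,3,3,2} = 1
G(16) = mex{0,0,3,3,2} = 1
G(17) = mex{0,0,0,3,2} = 1
G(18) = mex{1,0,0,0,3} = 2
G(19) = mex{1,1,0,0,3} = 2
G(20) = mex{1,1,1,0,3} = 2
G(21) = mex{2,1,1,1,0} = 3
G(22) = mex{2,2,1,1,0} = 3
G(23) = mex{2,2,2,1,0} = 3
G_A(23) = 3.
Stack B, S = {1, 3, 4, 5}:
n :  0  1  2  3  4  5  6  7  8  9 10 11 12 13 14 15 16 17 18 19
G :  0  1  0  1  2  3  2  3  0  1  0  1  2  3  2  3  0  1  0  1
G_B(19) = 1.
Stack C, S = {1, 4}:
n :  0  1  2  3  4  5  6  7  8  9 10 11 12 13 14 15 16
G :  0  1  0  1  2  0  1  0  1  2  0  1  0  1  2  0  1
G_C(16) = 1.
Combined Grundy value = 3 ⊕ 1 ⊕ 1 = 3.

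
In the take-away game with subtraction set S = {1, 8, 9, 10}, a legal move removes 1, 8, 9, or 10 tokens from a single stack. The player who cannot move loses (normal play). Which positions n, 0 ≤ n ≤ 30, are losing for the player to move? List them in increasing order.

0, 2, 4, 6, 17, 19, 21, 23

G(0) = 0
G(1) = mex{0} = 1
G(2) = mex{1} = 0
G(3) = mex{0} = 1
G(4) = mex{1} = 0
G(5) = mex{0} = 1
G(6) = mex{1} = 0
G(7) = mex{0} = 1
G(8) = mex{1,0} = 2
G(9) = mex{2,1,0} = 3
G(10) = mex{3,0,1,0} = 2
G(11) = mex{2,1,0,1} = 3
G(12) = mex{3,0,1,0} = 2
G(13) = mex{2,1,0,1} = 3
G(14) = mex{3,0,1,0} = 2
G(15) = mex{2,1,0,1} = 3
G(16) = mex{3,2,1,0} = 4
G(17) = mex{4,3,2,1} = 0
G(18) = mex{0,2,3,2} = 1
G(19) = mex{1,3,2,3} = 0
G(20) = mex{0,2,3,2} = 1
G(21) = mex{1,3,2,3} = 0
G(22) = mex{0,2,3,2} = 1
G(23) = mex{1,3,2,3} = 0
G(24) = mex{0,4,3,2} = 1
G(25) = mex{1,0,4,3} = 2
G(26) = mex{2,1,0,4} = 3
G(27) = mex{3,0,1,0} = 2
G(28) = mex{2,1,0,1} = 3
G(29) = mex{3,0,1,0} = 2
G(30) = mex{2,1,0,1} = 3
P-positions are exactly the n with G(n) = 0.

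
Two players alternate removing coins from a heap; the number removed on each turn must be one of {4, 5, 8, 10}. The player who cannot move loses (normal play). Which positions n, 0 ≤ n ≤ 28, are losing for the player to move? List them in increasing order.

0, 1, 2, 3, 14, 15, 16, 17, 28

G(0) = 0
G(1) = mex{} = 0
G(2) = mex{} = 0
G(3) = mex{} = 0
G(4) = mex{0} = 1
G(5) = mex{0,0} = 1
G(6) = mex{0,0} = 1
G(7) = mex{0,0} = 1
G(8) = mex{1,0,0} = 2
G(9) = mex{1,1,0} = 2
G(10) = mex{1,1,0,0} = 2
G(11) = mex{1,1,0,0} = 2
G(12) = mex{2,1,1,0} = 3
G(13) = mex{2,2,1,0} = 3
G(14) = mex{2,2,1,1} = 0
G(15) = mex{2,2,1,1} = 0
G(16) = mex{3,2,2,1} = 0
G(17) = mex{3,3,2,1} = 0
G(18) = mex{0,3,2,2} = 1
G(19) = mex{0,0,2,2} = 1
G(20) = mex{0,0,3,2} = 1
G(21) = mex{0,0,3,2} = 1
G(22) = mex{1,0,0,3} = 2
G(23) = mex{1,1,0,3} = 2
G(24) = mex{1,1,0,0} = 2
G(25) = mex{1,1,0,0} = 2
G(26) = mex{2,1,1,0} = 3
G(27) = mex{2,2,1,0} = 3
G(28) = mex{2,2,1,1} = 0
P-positions are exactly the n with G(n) = 0.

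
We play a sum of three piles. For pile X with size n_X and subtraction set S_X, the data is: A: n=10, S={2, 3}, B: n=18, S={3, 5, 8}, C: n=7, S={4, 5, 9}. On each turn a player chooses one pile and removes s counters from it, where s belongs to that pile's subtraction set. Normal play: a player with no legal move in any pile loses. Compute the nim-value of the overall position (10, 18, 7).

Pile A, S = {2, 3}:
G(0) = 0
G(1) = mex{} = 0
G(2) = mex{0} = 1
G(3) = mex{0,0} = 1
G(4) = mex{1,0} = 2
G(5) = mex{1,1} = 0
G(6) = mex{2,1} = 0
G(7) = mex{0,2} = 1
G(8) = mex{0,0} = 1
G(9) = mex{1,0} = 2
G(10) = mex{1,1} = 0
G_A(10) = 0.
Pile B, S = {3, 5, 8}:
G(0) = 0
G(1) = mex{} = 0
G(2) = mex{} = 0
G(3) = mex{0} = 1
G(4) = mex{0} = 1
G(5) = mex{0,0} = 1
G(6) = mex{1,0} = 2
G(7) = mex{1,0} = 2
G(8) = mex{1,1,0} = 2
G(9) = mex{2,1,0} = 3
G(10) = mex{2,1,0} = 3
G(11) = mex{2,2,1} = 0
G(12) = mex{3,2,1} = 0
G(13) = mex{3,2,1} = 0
G(14) = mex{0,3,2} = 1
G(15) = mex{0,3,2} = 1
G(16) = mex{0,0,2} = 1
G(17) = mex{1,0,3} = 2
G(18) = mex{1,0,3} = 2
G_B(18) = 2.
Pile C, S = {4, 5, 9}:
n : 0 1 2 3 4 5 6 7
G : 0 0 0 0 1 1 1 1
G_C(7) = 1.
Combined Grundy value = 0 ⊕ 2 ⊕ 1 = 3.

3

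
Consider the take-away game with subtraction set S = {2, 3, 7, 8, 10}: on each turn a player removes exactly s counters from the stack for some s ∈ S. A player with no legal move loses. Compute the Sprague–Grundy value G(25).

G(0) = 0
G(1) = mex{} = 0
G(2) = mex{0} = 1
G(3) = mex{0,0} = 1
G(4) = mex{1,0} = 2
G(5) = mex{1,1} = 0
G(6) = mex{2,1} = 0
G(7) = mex{0,2,0} = 1
G(8) = mex{0,0,0,0} = 1
G(9) = mex{1,0,1,0} = 2
G(10) = mex{1,1,1,1,0} = 2
G(11) = mex{2,1,2,1,0} = 3
G(12) = mex{2,2,0,2,1} = 3
G(13) = mex{3,2,0,0,1} = 4
G(14) = mex{3,3,1,0,2} = 4
G(15) = mex{4,3,1,1,0} = 2
G(16) = mex{4,4,2,1,0} = 3
G(17) = mex{2,4,2,2,1} = 0
G(18) = mex{3,2,3,2,1} = 0
G(19) = mex{0,3,3,3,2} = 1
G(20) = mex{0,0,4,3,2} = 1
G(21) = mex{1,0,4,4,3} = 2
G(22) = mex{1,1,2,4,3} = 0
G(23) = mex{2,1,3,2,4} = 0
G(24) = mex{0,2,0,3,4} = 1
G(25) = mex{0,0,0,0,2} = 1

1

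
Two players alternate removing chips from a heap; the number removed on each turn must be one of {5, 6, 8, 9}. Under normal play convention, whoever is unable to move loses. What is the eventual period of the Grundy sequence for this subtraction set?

n :  0  1  2  3  4  5  6  7  8  9 10 11 12 13 14 15 16 17 18 19 20 21 22 23 24 25 26 27 28 29
G :  0  0  0  0  0  1  1  1  1  1  2  2  2  2  0  0  0  0  0  1  1  1  1  1  2  2  2  2  0  0
G(n+14) = G(n) holds for n = 0,…,8 (a full window of length max(S) = 9), so the sequence is purely periodic with period 14.

14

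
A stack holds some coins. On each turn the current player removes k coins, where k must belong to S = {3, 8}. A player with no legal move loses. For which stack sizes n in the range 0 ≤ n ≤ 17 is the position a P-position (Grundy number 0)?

0, 1, 2, 6, 7, 11, 12, 13, 17

G(0) = 0
G(1) = mex{} = 0
G(2) = mex{} = 0
G(3) = mex{0} = 1
G(4) = mex{0} = 1
G(5) = mex{0} = 1
G(6) = mex{1} = 0
G(7) = mex{1} = 0
G(8) = mex{1,0} = 2
G(9) = mex{0,0} = 1
G(10) = mex{0,0} = 1
G(11) = mex{2,1} = 0
G(12) = mex{1,1} = 0
G(13) = mex{1,1} = 0
G(14) = mex{0,0} = 1
G(15) = mex{0,0} = 1
G(16) = mex{0,2} = 1
G(17) = mex{1,1} = 0
P-positions are exactly the n with G(n) = 0.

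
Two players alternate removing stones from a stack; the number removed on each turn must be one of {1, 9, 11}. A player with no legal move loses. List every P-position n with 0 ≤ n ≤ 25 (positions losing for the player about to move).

n :  0  1  2  3  4  5  6  7  8  9 10 11 12 13 14 15 16 17 18 19 20 21 22 23 24 25
G :  0  1  0  1  0  1  0  1  0  1  0  1  0  1  0  1  0  1  0  1  0  1  0  1  0  1
P-positions are exactly the n with G(n) = 0.

0, 2, 4, 6, 8, 10, 12, 14, 16, 18, 20, 22, 24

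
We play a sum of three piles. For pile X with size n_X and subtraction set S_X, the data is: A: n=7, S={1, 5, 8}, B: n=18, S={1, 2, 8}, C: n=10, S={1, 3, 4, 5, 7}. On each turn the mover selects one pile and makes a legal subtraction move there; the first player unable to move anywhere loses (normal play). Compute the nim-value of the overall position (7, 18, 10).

1

Pile A, S = {1, 5, 8}:
G(0) = 0
G(1) = mex{0} = 1
G(2) = mex{1} = 0
G(3) = mex{0} = 1
G(4) = mex{1} = 0
G(5) = mex{0,0} = 1
G(6) = mex{1,1} = 0
G(7) = mex{0,0} = 1
G_A(7) = 1.
Pile B, S = {1, 2, 8}:
G(0) = 0
G(1) = mex{0} = 1
G(2) = mex{1,0} = 2
G(3) = mex{2,1} = 0
G(4) = mex{0,2} = 1
G(5) = mex{1,0} = 2
G(6) = mex{2,1} = 0
G(7) = mex{0,2} = 1
G(8) = mex{1,0,0} = 2
G(9) = mex{2,1,1} = 0
G(10) = mex{0,2,2} = 1
G(11) = mex{1,0,0} = 2
G(12) = mex{2,1,1} = 0
G(13) = mex{0,2,2} = 1
G(14) = mex{1,0,0} = 2
G(15) = mex{2,1,1} = 0
G(16) = mex{0,2,2} = 1
G(17) = mex{1,0,0} = 2
G(18) = mex{2,1,1} = 0
G_B(18) = 0.
Pile C, S = {1, 3, 4, 5, 7}:
G(0) = 0
G(1) = mex{0} = 1
G(2) = mex{1} = 0
G(3) = mex{0,0} = 1
G(4) = mex{1,1,0} = 2
G(5) = mex{2,0,1,0} = 3
G(6) = mex{3,1,0,1} = 2
G(7) = mex{2,2,1,0,0} = 3
G(8) = mex{3,3,2,1,1} = 0
G(9) = mex{0,2,3,2,0} = 1
G(10) = mex{1,3,2,3,1} = 0
G_C(10) = 0.
Combined Grundy value = 1 ⊕ 0 ⊕ 0 = 1.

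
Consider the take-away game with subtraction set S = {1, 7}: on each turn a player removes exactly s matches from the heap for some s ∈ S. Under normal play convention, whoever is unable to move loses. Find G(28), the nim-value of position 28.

n :  0  1  2  3  4  5  6  7  8  9 10 11 12 13 14 15 16 17 18 19 20 21 22 23 24 25 26 27 28
G :  0  1  0  1  0  1  0  1  0  1  0  1  0  1  0  1  0  1  0  1  0  1  0  1  0  1  0  1  0

0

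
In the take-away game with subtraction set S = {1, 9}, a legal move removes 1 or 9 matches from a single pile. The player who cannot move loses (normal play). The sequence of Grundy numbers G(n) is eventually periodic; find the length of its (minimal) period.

2

n :  0  1  2  3  4  5  6  7  8  9 10 11 12 13 14
G :  0  1  0  1  0  1  0  1  0  1  0  1  0  1  0
G(n+2) = G(n) holds for n = 0,…,8 (a full window of length max(S) = 9), so the sequence is purely periodic with period 2.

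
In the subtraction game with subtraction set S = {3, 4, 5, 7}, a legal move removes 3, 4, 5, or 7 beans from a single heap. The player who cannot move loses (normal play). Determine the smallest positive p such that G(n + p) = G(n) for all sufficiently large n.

G(0) = 0
G(1) = mex{} = 0
G(2) = mex{} = 0
G(3) = mex{0} = 1
G(4) = mex{0,0} = 1
G(5) = mex{0,0,0} = 1
G(6) = mex{1,0,0} = 2
G(7) = mex{1,1,0,0} = 2
G(8) = mex{1,1,1,0} = 2
G(9) = mex{2,1,1,0} = 3
G(10) = mex{2,2,1,1} = 0
G(11) = mex{2,2,2,1} = 0
G(12) = mex{3,2,2,1} = 0
G(13) = mex{0,3,2,2} = 1
G(14) = mex{0,0,3,2} = 1
G(15) = mex{0,0,0,2} = 1
G(16) = mex{1,0,0,3} = 2
G(17) = mex{1,1,0,0} = 2
G(18) = mex{1,1,1,0} = 2
G(19) = mex{2,1,1,0} = 3
G(20) = mex{2,2,1,1} = 0
G(21) = mex{2,2,2,1} = 0
G(n+10) = G(n) holds for n = 0,…,6 (a full window of length max(S) = 7), so the sequence is purely periodic with period 10.

10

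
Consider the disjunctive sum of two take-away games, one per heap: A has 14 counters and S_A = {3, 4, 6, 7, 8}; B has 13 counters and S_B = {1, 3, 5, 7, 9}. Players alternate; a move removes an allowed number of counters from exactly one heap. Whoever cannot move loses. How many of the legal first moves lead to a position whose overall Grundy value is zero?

0

Heap A, S = {3, 4, 6, 7, 8}:
n :  0  1  2  3  4  5  6  7  8  9 10 11 12 13 14
G :  0  0  0  1  1  1  2  2  2  3  3  0  0  0  1
G_A(14) = 1.
Heap B, S = {1, 3, 5, 7, 9}:
n :  0  1  2  3  4  5  6  7  8  9 10 11 12 13
G :  0  1  0  1  0  1  0  1  0  1  0  1  0  1
G_B(13) = 1.
Combined Grundy value = 1 ⊕ 1 = 0.
A winning move leaves total XOR = 0, i.e. changes one component's Grundy value g to g ⊕ X where X is the current total.
Heap A: target g' = 1⊕0 = 1, but every legal move changes the Grundy value (mex property), so 0 moves.
Heap B: target g' = 1⊕0 = 1, but every legal move changes the Grundy value (mex property), so 0 moves.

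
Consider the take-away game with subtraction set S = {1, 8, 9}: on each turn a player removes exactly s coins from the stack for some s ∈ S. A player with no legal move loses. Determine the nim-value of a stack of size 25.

3

n :  0  1  2  3  4  5  6  7  8  9 10 11 12 13 14 15 16 17 18 19 20 21 22 23 24 25
G :  0  1  0  1  0  1  0  1  2  3  2  3  2  3  2  3  0  1  0  1  0  1  0  1  2  3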